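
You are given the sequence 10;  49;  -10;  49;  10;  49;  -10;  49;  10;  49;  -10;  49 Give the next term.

10

Positions 1, 3, 5, … form one subsequence and positions 2, 4, 6, … form another.
Track A: 10, -10, 10, -10, 10, -10. Alternating ±10.
Track B: 49, 49, 49, 49, 49, 49. Always 49.
Position 13 falls in track A as its term 7, giving 10.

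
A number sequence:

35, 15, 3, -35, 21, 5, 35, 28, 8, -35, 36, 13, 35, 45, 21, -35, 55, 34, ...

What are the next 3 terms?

35, 66, 55

Taking every 3rd term gives 3 separate tracks.
Subsequence A: 35, -35, 35, -35, 35, -35 (alternating ±35).
Subsequence B: 15, 21, 28, 36, 45, 55 (the triangular numbers T_5, T_6, …).
Subsequence C: 3, 5, 8, 13, 21, 34 (each term equals the sum of the previous two).
Position 19 → subsequence A, term 7 = 35.
Position 20 → subsequence B, term 7 = 66.
The 21st slot belongs to subsequence C; its 7th term is 55.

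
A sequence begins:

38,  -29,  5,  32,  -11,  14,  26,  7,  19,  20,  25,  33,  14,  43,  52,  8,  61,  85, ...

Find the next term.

Taking every 3rd term gives 3 separate tracks.
Track A: 38, 32, 26, 20, 14, 8. Subtracting 6 each time.
Track B: -29, -11, 7, 25, 43, 61. Adding 18 each time.
Track C: 5, 14, 19, 33, 52, 85. Each term equals the sum of the previous two.
Position 19 → track A, term 7 = 2.

2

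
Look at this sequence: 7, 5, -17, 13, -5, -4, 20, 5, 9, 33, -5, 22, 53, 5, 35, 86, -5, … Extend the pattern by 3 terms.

48, 139, 5

Split by position mod 3: positions 1, 4, 7, … form one track, and each other residue class forms its own.
Stream A: 7, 13, 20, 33, 53, 86 — each term equals the sum of the previous two.
Stream B: 5, -5, 5, -5, 5, -5 — oscillating between 5 and -5.
Stream C: -17, -4, 9, 22, 35 — arithmetic, step +13.
The 18th slot belongs to stream C; its 6th term is 48.
Position 19 falls in stream A as its term 7, giving 139.
Term 20 comes from stream B (its 7th entry): 5.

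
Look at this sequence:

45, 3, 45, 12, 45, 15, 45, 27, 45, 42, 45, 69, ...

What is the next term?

45

Taking every 2nd term gives 2 separate tracks.
Stream A: 45, 45, 45, 45, 45, 45. The constant sequence 45.
Stream B: 3, 12, 15, 27, 42, 69. Fibonacci-style (each term is the sum of the two before it).
Position 13 → stream A, term 7 = 45.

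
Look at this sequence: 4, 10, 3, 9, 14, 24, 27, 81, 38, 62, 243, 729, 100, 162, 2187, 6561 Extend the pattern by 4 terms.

262, 424, 19683, 59049

Reading positions in blocks of 4 reveals the pattern AABB — 2 tracks woven together.
Track A is 4, 10, 14, 24, 38, 62, 100, 162, which is a Fibonacci-like recurrence a_n = a_{n-1} + a_{n-2}.
Track B is 3, 9, 27, 81, 243, 729, 2187, 6561, which is successive powers of 3.
Position 17 → track A, term 9 = 262.
Term 18 comes from track A (its 10th entry): 424.
Position 19 → track B, term 9 = 19683.
Position 20 → track B, term 10 = 59049.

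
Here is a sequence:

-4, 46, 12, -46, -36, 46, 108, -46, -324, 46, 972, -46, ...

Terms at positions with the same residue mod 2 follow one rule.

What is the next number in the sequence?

Taking every 2nd term gives 2 separate tracks.
Stream A: -4, 12, -36, 108, -324, 972. Multiplying by -3 each time.
Stream B: 46, -46, 46, -46, 46, -46. Oscillating between 46 and -46.
The 13th slot belongs to stream A; its 7th term is -2916.

-2916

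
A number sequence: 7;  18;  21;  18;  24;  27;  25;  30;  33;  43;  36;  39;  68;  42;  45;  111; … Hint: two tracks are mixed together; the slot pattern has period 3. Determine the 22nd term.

Positions follow the repeating pattern ABB; grouping by letter gives 2 tracks.
Subsequence A is 7, 18, 25, 43, 68, 111, which is Fibonacci-style (each term is the sum of the two before it).
Subsequence B is 18, 21, 24, 27, 30, 33, 36, 39, 42, 45, which is adding 3 each time.
Position 22 falls in subsequence A as its term 8, giving 290.

290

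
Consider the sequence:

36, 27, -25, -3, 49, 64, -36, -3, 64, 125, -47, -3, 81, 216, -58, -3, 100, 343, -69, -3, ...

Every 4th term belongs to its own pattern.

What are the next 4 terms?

121, 512, -80, -3

Split by position mod 4: positions 1, 5, 9, … form one track, and each other residue class forms its own.
Track A is 36, 49, 64, 81, 100, which is the squares 6², 7², 8², ….
Track B is 27, 64, 125, 216, 343, which is perfect cubes starting at 3³.
Track C is -25, -36, -47, -58, -69, which is linear: a_n = -14 − 11·n.
Track D is -3, -3, -3, -3, -3, which is constant -3.
The 21st slot belongs to track A; its 6th term is 121.
The 22nd slot belongs to track B; its 6th term is 512.
Position 23 falls in track C as its term 6, giving -80.
Position 24 → track D, term 6 = -3.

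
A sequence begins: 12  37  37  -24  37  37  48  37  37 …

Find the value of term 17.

37

Reading positions in blocks of 3 reveals the pattern ABB — 2 tracks woven together.
Subsequence A: 12, -24, 48 — a geometric progression (common ratio -2).
Subsequence B: 37, 37, 37, 37, 37, 37 — constant 37.
Position 17 → subsequence B, term 11 = 37.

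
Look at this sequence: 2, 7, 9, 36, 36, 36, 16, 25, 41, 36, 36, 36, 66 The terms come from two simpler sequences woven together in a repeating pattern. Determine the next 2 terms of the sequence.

107, 173

Reading positions in blocks of 6 reveals the pattern AAABBB — 2 tracks woven together.
Track A: 2, 7, 9, 16, 25, 41, 66 (a Fibonacci-like recurrence a_n = a_{n-1} + a_{n-2}).
Track B: 36, 36, 36, 36, 36, 36 (constant 36).
The 14th slot belongs to track A; its 8th term is 107.
Position 15 → track A, term 9 = 173.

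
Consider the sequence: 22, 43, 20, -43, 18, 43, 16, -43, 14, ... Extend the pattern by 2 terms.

43, 12

Positions 1, 3, 5, … form one subsequence and positions 2, 4, 6, … form another.
Stream A: 22, 20, 18, 16, 14. Arithmetic with common difference −2.
Stream B: 43, -43, 43, -43. The oscillation 43·(−1)^(n+1).
Position 10 → stream B, term 5 = 43.
Position 11 falls in stream A as its term 6, giving 12.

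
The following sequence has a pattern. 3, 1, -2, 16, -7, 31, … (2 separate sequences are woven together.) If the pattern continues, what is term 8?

46

Split by position mod 2 into 2 tracks.
Subsequence A: 3, -2, -7 — subtracting 5 each time.
Subsequence B: 1, 16, 31 — arithmetic with common difference +15.
Position 8 → subsequence B, term 4 = 46.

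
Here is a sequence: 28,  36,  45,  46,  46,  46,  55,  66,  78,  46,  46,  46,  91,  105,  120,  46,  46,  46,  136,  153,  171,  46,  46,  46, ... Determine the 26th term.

210

Positions follow the repeating pattern AAABBB; grouping by letter gives 2 tracks.
Track A is 28, 36, 45, 55, 66, 78, 91, 105, 120, 136, 153, 171, which is the triangular numbers T_7, T_8, ….
Track B is 46, 46, 46, 46, 46, 46, 46, 46, 46, 46, 46, 46, which is the constant sequence 46.
Position 26 falls in track A as its term 14, giving 210.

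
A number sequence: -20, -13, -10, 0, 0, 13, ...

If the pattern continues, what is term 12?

52

The terms cycle through 2 interleaved subsequences.
Stream A = -20, -10, 0: linear: a_n = -30 + 10·n.
Stream B = -13, 0, 13: adding 13 each time.
Position 12 → stream B, term 6 = 52.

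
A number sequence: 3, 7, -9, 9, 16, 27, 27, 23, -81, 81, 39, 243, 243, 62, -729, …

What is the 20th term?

Read the sequence 3 terms at a time; column i is its own pattern.
Subsequence A: 3, 9, 27, 81, 243 (powers 3^1, 3^2, 3^3, …).
Subsequence B: 7, 16, 23, 39, 62 (a Fibonacci-like recurrence a_n = a_{n-1} + a_{n-2}).
Subsequence C: -9, 27, -81, 243, -729 (geometric, ×-3 each step).
The 20th slot belongs to subsequence B; its 7th term is 163.

163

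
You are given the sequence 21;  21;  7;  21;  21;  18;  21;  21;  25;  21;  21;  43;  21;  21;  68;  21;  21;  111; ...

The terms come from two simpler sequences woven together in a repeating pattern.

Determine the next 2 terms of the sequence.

Reading positions in blocks of 3 reveals the pattern AAB — 2 tracks woven together.
Track A is 21, 21, 21, 21, 21, 21, 21, 21, 21, 21, 21, 21, which is constant 21.
Track B is 7, 18, 25, 43, 68, 111, which is Fibonacci-style (each term is the sum of the two before it).
Position 19 → track A, term 13 = 21.
The 20th slot belongs to track A; its 14th term is 21.

21, 21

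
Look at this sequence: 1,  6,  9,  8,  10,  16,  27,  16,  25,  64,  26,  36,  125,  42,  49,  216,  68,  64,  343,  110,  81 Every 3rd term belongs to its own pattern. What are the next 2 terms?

Read the sequence 3 terms at a time; column i is its own pattern.
Track A: 1, 8, 27, 64, 125, 216, 343 — consecutive cubes n³ from n = 1.
Track B: 6, 10, 16, 26, 42, 68, 110 — Fibonacci-style (each term is the sum of the two before it).
Track C: 9, 16, 25, 36, 49, 64, 81 — consecutive squares n² from n = 3.
Position 22 → track A, term 8 = 512.
Term 23 comes from track B (its 8th entry): 178.

512, 178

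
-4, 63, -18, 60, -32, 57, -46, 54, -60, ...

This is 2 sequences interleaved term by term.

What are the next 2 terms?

The terms cycle through 2 interleaved subsequences.
Track A: -4, -18, -32, -46, -60 — subtracting 14 each time.
Track B: 63, 60, 57, 54 — subtracting 3 each time.
Position 10 falls in track B as its term 5, giving 51.
Position 11 falls in track A as its term 6, giving -74.

51, -74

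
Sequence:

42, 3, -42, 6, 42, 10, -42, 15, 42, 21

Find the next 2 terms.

The terms cycle through 2 interleaved subsequences.
Track A = 42, -42, 42, -42, 42: alternating ±42.
Track B = 3, 6, 10, 15, 21: triangular numbers starting at T_2.
Position 11 → track A, term 6 = -42.
Term 12 comes from track B (its 6th entry): 28.

-42, 28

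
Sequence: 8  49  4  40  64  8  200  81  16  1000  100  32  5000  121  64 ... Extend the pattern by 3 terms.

Taking every 3rd term gives 3 separate tracks.
Track A: 8, 40, 200, 1000, 5000. Geometric, ×5 each step.
Track B: 49, 64, 81, 100, 121. Perfect squares starting at 7².
Track C: 4, 8, 16, 32, 64. Powers of 2.
Term 16 comes from track A (its 6th entry): 25000.
Term 17 comes from track B (its 6th entry): 144.
Term 18 comes from track C (its 6th entry): 128.

25000, 144, 128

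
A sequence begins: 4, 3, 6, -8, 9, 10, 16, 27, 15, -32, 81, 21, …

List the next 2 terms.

64, 243

Split by position mod 3 into 3 tracks.
Track A is 4, -8, 16, -32, which is multiplying by -2 each time.
Track B is 3, 9, 27, 81, which is powers of 3.
Track C is 6, 10, 15, 21, which is triangular numbers n(n+1)/2 for n = 3, 4, ….
Position 13 falls in track A as its term 5, giving 64.
Position 14 falls in track B as its term 5, giving 243.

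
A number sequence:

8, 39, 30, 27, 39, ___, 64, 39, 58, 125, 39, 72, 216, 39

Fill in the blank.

Taking every 3rd term gives 3 separate tracks.
Stream A: 8, 27, 64, 125, 216 — the cubes 2³, 3³, 4³, ….
Stream B: 39, 39, 39, 39, 39 — constant 39.
Stream C: 30, ?, 58, 72 — arithmetic, step +14.
So the missing entry in stream C is 44.

44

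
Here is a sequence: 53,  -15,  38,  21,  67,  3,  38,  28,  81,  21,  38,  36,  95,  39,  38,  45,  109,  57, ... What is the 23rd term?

38

Read the sequence 4 terms at a time; column i is its own pattern.
Track A is 53, 67, 81, 95, 109, which is arithmetic with common difference +14.
Track B is -15, 3, 21, 39, 57, which is adding 18 each time.
Track C is 38, 38, 38, 38, which is always 38.
Track D is 21, 28, 36, 45, which is triangular numbers n(n+1)/2 for n = 6, 7, ….
The 23rd slot belongs to track C; its 6th term is 38.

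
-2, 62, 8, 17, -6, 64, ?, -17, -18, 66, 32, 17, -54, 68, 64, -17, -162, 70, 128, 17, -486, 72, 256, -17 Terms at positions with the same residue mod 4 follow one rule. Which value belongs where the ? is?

16

Split by position mod 4 into 4 tracks.
Stream A = -2, -6, -18, -54, -162, -486: multiplying by 3 each time.
Stream B = 62, 64, 66, 68, 70, 72: linear: a_n = 60 + 2·n.
Stream C = 8, ?, 32, 64, 128, 256: powers 2^3, 2^4, 2^5, ….
Stream D = 17, -17, 17, -17, 17, -17: oscillating between 17 and -17.
The gap is stream C's term 2; the rule gives 16.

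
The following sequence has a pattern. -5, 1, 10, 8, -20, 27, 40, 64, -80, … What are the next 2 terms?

125, 160

The terms cycle through 2 interleaved subsequences.
Track A: -5, 10, -20, 40, -80. Geometric, ×-2 each step.
Track B: 1, 8, 27, 64. Perfect cubes starting at 1³.
Position 10 falls in track B as its term 5, giving 125.
Position 11 falls in track A as its term 6, giving 160.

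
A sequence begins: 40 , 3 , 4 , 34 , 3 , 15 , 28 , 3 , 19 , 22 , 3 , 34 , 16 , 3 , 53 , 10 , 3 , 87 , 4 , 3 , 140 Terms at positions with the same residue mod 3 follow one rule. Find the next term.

The terms cycle through 3 interleaved subsequences.
Track A: 40, 34, 28, 22, 16, 10, 4 — subtracting 6 each time.
Track B: 3, 3, 3, 3, 3, 3, 3 — constant 3.
Track C: 4, 15, 19, 34, 53, 87, 140 — a Fibonacci-like recurrence a_n = a_{n-1} + a_{n-2}.
The 22nd slot belongs to track A; its 8th term is -2.

-2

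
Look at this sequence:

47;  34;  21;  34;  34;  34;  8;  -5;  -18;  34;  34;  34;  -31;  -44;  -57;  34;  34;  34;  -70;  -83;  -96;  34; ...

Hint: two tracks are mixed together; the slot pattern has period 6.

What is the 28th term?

The slot pattern repeats as AAABBB (period 6), so there are 2 interleaved tracks.
Track A: 47, 34, 21, 8, -5, -18, -31, -44, -57, -70, -83, -96 (arithmetic with common difference −13).
Track B: 34, 34, 34, 34, 34, 34, 34, 34, 34, 34 (always 34).
Position 28 falls in track B as its term 13, giving 34.

34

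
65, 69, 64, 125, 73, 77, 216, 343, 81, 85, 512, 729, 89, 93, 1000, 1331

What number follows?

97

The slot pattern repeats as AABB (period 4), so there are 2 interleaved tracks.
Stream A = 65, 69, 73, 77, 81, 85, 89, 93: arithmetic with common difference +4.
Stream B = 64, 125, 216, 343, 512, 729, 1000, 1331: the cubes 4³, 5³, 6³, ….
Position 17 → stream A, term 9 = 97.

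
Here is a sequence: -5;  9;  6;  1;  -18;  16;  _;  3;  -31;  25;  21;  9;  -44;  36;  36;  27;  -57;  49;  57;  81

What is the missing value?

15

Read the sequence 4 terms at a time; column i is its own pattern.
Track A = -5, -18, -31, -44, -57: arithmetic, step −13.
Track B = 9, 16, 25, 36, 49: perfect squares starting at 3².
Track C = 6, ?, 21, 36, 57: each term equals the sum of the previous two.
Track D = 1, 3, 9, 27, 81: geometric, ×3 each step.
The gap is track C's term 2; the rule gives 15.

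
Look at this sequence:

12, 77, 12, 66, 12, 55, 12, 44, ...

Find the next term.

12

Positions 1, 3, 5, … form one subsequence and positions 2, 4, 6, … form another.
Subsequence A: 12, 12, 12, 12 — always 12.
Subsequence B: 77, 66, 55, 44 — arithmetic with common difference −11.
Term 9 comes from subsequence A (its 5th entry): 12.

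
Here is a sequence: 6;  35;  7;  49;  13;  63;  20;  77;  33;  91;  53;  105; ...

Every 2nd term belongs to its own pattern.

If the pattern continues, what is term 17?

225

Split by position mod 2 into 2 tracks.
Stream A is 6, 7, 13, 20, 33, 53, which is each term equals the sum of the previous two.
Stream B is 35, 49, 63, 77, 91, 105, which is arithmetic with common difference +14.
The 17th slot belongs to stream A; its 9th term is 225.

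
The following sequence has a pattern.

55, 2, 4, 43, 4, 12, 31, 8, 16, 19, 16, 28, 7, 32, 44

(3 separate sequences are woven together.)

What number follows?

-5

Split by position mod 3: positions 1, 4, 7, … form one track, and each other residue class forms its own.
Stream A: 55, 43, 31, 19, 7. Subtracting 12 each time.
Stream B: 2, 4, 8, 16, 32. Multiplying by 2 each time.
Stream C: 4, 12, 16, 28, 44. Fibonacci-style (each term is the sum of the two before it).
Term 16 comes from stream A (its 6th entry): -5.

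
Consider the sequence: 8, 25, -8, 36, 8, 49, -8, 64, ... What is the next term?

8

Positions 1, 3, 5, … form one subsequence and positions 2, 4, 6, … form another.
Subsequence A: 8, -8, 8, -8 (oscillating between 8 and -8).
Subsequence B: 25, 36, 49, 64 (consecutive squares n² from n = 5).
Position 9 → subsequence A, term 5 = 8.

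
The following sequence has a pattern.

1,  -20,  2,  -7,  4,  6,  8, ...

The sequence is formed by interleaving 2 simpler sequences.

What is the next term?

The terms cycle through 2 interleaved subsequences.
Track A is 1, 2, 4, 8, which is powers of 2.
Track B is -20, -7, 6, which is arithmetic with common difference +13.
Position 8 → track B, term 4 = 19.

19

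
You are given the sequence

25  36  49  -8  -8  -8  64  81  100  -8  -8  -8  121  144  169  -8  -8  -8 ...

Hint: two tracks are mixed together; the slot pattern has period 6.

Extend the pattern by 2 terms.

196, 225

Reading positions in blocks of 6 reveals the pattern AAABBB — 2 tracks woven together.
Track A: 25, 36, 49, 64, 81, 100, 121, 144, 169. Perfect squares starting at 5².
Track B: -8, -8, -8, -8, -8, -8, -8, -8, -8. Always -8.
Position 19 → track A, term 10 = 196.
Position 20 falls in track A as its term 11, giving 225.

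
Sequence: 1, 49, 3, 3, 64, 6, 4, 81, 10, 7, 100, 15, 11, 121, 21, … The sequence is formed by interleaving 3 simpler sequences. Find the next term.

18

Split by position mod 3: positions 1, 4, 7, … form one track, and each other residue class forms its own.
Track A: 1, 3, 4, 7, 11 — Fibonacci-style (each term is the sum of the two before it).
Track B: 49, 64, 81, 100, 121 — the squares 7², 8², 9², ….
Track C: 3, 6, 10, 15, 21 — the triangular numbers T_2, T_3, ….
The 16th slot belongs to track A; its 6th term is 18.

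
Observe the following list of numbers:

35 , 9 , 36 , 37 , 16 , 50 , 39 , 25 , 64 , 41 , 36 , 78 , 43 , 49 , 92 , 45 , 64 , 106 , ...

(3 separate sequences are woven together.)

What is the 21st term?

The terms cycle through 3 interleaved subsequences.
Track A: 35, 37, 39, 41, 43, 45 (arithmetic with common difference +2).
Track B: 9, 16, 25, 36, 49, 64 (the squares 3², 4², 5², …).
Track C: 36, 50, 64, 78, 92, 106 (arithmetic with common difference +14).
Position 21 falls in track C as its term 7, giving 120.

120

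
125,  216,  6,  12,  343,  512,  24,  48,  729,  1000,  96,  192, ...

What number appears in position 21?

Positions follow the repeating pattern AABB; grouping by letter gives 2 tracks.
Track A: 125, 216, 343, 512, 729, 1000. Perfect cubes starting at 5³.
Track B: 6, 12, 24, 48, 96, 192. Multiplying by 2 each time.
The 21st slot belongs to track A; its 11th term is 3375.

3375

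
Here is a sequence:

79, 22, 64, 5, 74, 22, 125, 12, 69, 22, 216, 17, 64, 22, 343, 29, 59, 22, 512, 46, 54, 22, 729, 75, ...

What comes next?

Taking every 4th term gives 4 separate tracks.
Track A: 79, 74, 69, 64, 59, 54 (subtracting 5 each time).
Track B: 22, 22, 22, 22, 22, 22 (always 22).
Track C: 64, 125, 216, 343, 512, 729 (consecutive cubes n³ from n = 4).
Track D: 5, 12, 17, 29, 46, 75 (each term equals the sum of the previous two).
Term 25 comes from track A (its 7th entry): 49.

49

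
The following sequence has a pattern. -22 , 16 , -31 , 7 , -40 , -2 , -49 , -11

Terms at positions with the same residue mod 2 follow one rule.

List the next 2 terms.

Split by position mod 2 into 2 tracks.
Subsequence A: -22, -31, -40, -49 (linear: a_n = -13 − 9·n).
Subsequence B: 16, 7, -2, -11 (subtracting 9 each time).
Position 9 falls in subsequence A as its term 5, giving -58.
Position 10 → subsequence B, term 5 = -20.

-58, -20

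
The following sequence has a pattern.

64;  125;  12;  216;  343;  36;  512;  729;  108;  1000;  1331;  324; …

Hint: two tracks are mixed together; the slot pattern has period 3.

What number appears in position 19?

4096

Positions follow the repeating pattern AAB; grouping by letter gives 2 tracks.
Track A is 64, 125, 216, 343, 512, 729, 1000, 1331, which is consecutive cubes n³ from n = 4.
Track B is 12, 36, 108, 324, which is a geometric progression (common ratio 3).
Term 19 comes from track A (its 13th entry): 4096.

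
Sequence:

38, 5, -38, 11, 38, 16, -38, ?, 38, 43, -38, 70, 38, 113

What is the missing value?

Odd-indexed and even-indexed terms follow separate rules.
Subsequence A is 38, -38, 38, -38, 38, -38, 38, which is the oscillation 38·(−1)^(n+1).
Subsequence B is 5, 11, 16, ?, 43, 70, 113, which is a Fibonacci-like recurrence a_n = a_{n-1} + a_{n-2}.
So the missing entry in subsequence B is 27.

27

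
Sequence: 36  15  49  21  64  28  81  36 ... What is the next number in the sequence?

The terms cycle through 2 interleaved subsequences.
Track A: 36, 49, 64, 81 — the squares 6², 7², 8², ….
Track B: 15, 21, 28, 36 — triangular numbers starting at T_5.
Position 9 falls in track A as its term 5, giving 100.

100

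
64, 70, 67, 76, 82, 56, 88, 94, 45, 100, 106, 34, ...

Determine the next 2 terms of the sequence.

Positions follow the repeating pattern AAB; grouping by letter gives 2 tracks.
Track A: 64, 70, 76, 82, 88, 94, 100, 106 (arithmetic with common difference +6).
Track B: 67, 56, 45, 34 (linear: a_n = 78 − 11·n).
The 13th slot belongs to track A; its 9th term is 112.
Term 14 comes from track A (its 10th entry): 118.

112, 118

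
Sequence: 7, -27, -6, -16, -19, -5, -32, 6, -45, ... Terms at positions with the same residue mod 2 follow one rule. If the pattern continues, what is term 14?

39

Taking every 2nd term gives 2 separate tracks.
Stream A: 7, -6, -19, -32, -45. Arithmetic, step −13.
Stream B: -27, -16, -5, 6. Adding 11 each time.
Term 14 comes from stream B (its 7th entry): 39.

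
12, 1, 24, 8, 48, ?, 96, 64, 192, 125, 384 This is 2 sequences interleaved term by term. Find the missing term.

27

Odd-indexed and even-indexed terms follow separate rules.
Subsequence A = 12, 24, 48, 96, 192, 384: a geometric progression (common ratio 2).
Subsequence B = 1, 8, ?, 64, 125: perfect cubes starting at 1³.
Filling subsequence B at index 3 by its rule yields 27.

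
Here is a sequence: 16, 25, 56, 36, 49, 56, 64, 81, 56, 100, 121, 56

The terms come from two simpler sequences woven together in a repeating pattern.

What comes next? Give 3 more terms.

144, 169, 56

Positions follow the repeating pattern AAB; grouping by letter gives 2 tracks.
Track A: 16, 25, 36, 49, 64, 81, 100, 121 — consecutive squares n² from n = 4.
Track B: 56, 56, 56, 56 — the constant sequence 56.
Position 13 falls in track A as its term 9, giving 144.
Position 14 falls in track A as its term 10, giving 169.
The 15th slot belongs to track B; its 5th term is 56.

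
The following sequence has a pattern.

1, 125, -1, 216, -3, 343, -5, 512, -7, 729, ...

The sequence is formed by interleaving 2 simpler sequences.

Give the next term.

Positions 1, 3, 5, … form one subsequence and positions 2, 4, 6, … form another.
Track A: 1, -1, -3, -5, -7. Arithmetic with common difference −2.
Track B: 125, 216, 343, 512, 729. Consecutive cubes n³ from n = 5.
Position 11 falls in track A as its term 6, giving -9.

-9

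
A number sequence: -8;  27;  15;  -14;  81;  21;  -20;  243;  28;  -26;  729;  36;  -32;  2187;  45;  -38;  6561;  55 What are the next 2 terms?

The terms cycle through 3 interleaved subsequences.
Subsequence A is -8, -14, -20, -26, -32, -38, which is arithmetic, step −6.
Subsequence B is 27, 81, 243, 729, 2187, 6561, which is successive powers of 3.
Subsequence C is 15, 21, 28, 36, 45, 55, which is triangular numbers starting at T_5.
Position 19 → subsequence A, term 7 = -44.
Position 20 falls in subsequence B as its term 7, giving 19683.

-44, 19683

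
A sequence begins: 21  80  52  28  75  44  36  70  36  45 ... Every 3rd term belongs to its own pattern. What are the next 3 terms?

Split by position mod 3 into 3 tracks.
Subsequence A: 21, 28, 36, 45. The triangular numbers T_6, T_7, ….
Subsequence B: 80, 75, 70. Subtracting 5 each time.
Subsequence C: 52, 44, 36. Arithmetic, step −8.
Position 11 falls in subsequence B as its term 4, giving 65.
Term 12 comes from subsequence C (its 4th entry): 28.
Term 13 comes from subsequence A (its 5th entry): 55.

65, 28, 55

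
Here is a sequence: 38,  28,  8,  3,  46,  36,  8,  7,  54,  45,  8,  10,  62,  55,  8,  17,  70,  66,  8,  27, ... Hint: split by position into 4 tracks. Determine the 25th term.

Taking every 4th term gives 4 separate tracks.
Track A = 38, 46, 54, 62, 70: arithmetic with common difference +8.
Track B = 28, 36, 45, 55, 66: triangular numbers n(n+1)/2 for n = 7, 8, ….
Track C = 8, 8, 8, 8, 8: constant 8.
Track D = 3, 7, 10, 17, 27: each term equals the sum of the previous two.
Position 25 falls in track A as its term 7, giving 86.

86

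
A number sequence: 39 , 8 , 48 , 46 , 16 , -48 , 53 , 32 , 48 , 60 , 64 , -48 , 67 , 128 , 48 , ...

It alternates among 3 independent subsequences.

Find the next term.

74

Split by position mod 3: positions 1, 4, 7, … form one track, and each other residue class forms its own.
Track A = 39, 46, 53, 60, 67: adding 7 each time.
Track B = 8, 16, 32, 64, 128: successive powers of 2.
Track C = 48, -48, 48, -48, 48: the oscillation 48·(−1)^(n+1).
Position 16 → track A, term 6 = 74.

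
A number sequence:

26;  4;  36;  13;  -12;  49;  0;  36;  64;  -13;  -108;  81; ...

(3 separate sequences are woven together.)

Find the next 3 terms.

Taking every 3rd term gives 3 separate tracks.
Track A: 26, 13, 0, -13 — arithmetic with common difference −13.
Track B: 4, -12, 36, -108 — geometric with ratio -3.
Track C: 36, 49, 64, 81 — the squares 6², 7², 8², ….
Position 13 → track A, term 5 = -26.
Term 14 comes from track B (its 5th entry): 324.
The 15th slot belongs to track C; its 5th term is 100.

-26, 324, 100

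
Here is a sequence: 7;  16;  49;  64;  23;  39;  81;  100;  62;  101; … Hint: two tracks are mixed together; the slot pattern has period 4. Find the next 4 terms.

121, 144, 163, 264

Reading positions in blocks of 4 reveals the pattern AABB — 2 tracks woven together.
Track A: 7, 16, 23, 39, 62, 101 (each term equals the sum of the previous two).
Track B: 49, 64, 81, 100 (perfect squares starting at 7²).
Term 11 comes from track B (its 5th entry): 121.
Position 12 falls in track B as its term 6, giving 144.
Term 13 comes from track A (its 7th entry): 163.
Term 14 comes from track A (its 8th entry): 264.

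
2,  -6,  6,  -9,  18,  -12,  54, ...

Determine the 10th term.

The terms cycle through 2 interleaved subsequences.
Track A is 2, 6, 18, 54, which is geometric with ratio 3.
Track B is -6, -9, -12, which is subtracting 3 each time.
Term 10 comes from track B (its 5th entry): -18.

-18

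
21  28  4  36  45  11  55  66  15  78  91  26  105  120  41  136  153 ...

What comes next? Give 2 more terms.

The slot pattern repeats as AAB (period 3), so there are 2 interleaved tracks.
Stream A: 21, 28, 36, 45, 55, 66, 78, 91, 105, 120, 136, 153. The triangular numbers T_6, T_7, ….
Stream B: 4, 11, 15, 26, 41. Fibonacci-style (each term is the sum of the two before it).
Position 18 → stream B, term 6 = 67.
Term 19 comes from stream A (its 13th entry): 171.

67, 171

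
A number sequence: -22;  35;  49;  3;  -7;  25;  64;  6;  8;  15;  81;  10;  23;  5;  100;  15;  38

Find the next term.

-5

The terms cycle through 4 interleaved subsequences.
Track A: -22, -7, 8, 23, 38. Linear: a_n = -37 + 15·n.
Track B: 35, 25, 15, 5. Arithmetic with common difference −10.
Track C: 49, 64, 81, 100. The squares 7², 8², 9², ….
Track D: 3, 6, 10, 15. The triangular numbers T_2, T_3, ….
Position 18 → track B, term 5 = -5.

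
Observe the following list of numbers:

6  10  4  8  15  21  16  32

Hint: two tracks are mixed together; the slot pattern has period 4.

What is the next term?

28

Positions follow the repeating pattern AABB; grouping by letter gives 2 tracks.
Track A: 6, 10, 15, 21 — triangular numbers n(n+1)/2 for n = 3, 4, ….
Track B: 4, 8, 16, 32 — successive powers of 2.
Position 9 falls in track A as its term 5, giving 28.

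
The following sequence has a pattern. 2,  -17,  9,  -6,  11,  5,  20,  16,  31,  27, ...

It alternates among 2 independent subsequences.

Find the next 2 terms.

Odd-indexed and even-indexed terms follow separate rules.
Subsequence A: 2, 9, 11, 20, 31. Fibonacci-style (each term is the sum of the two before it).
Subsequence B: -17, -6, 5, 16, 27. Arithmetic with common difference +11.
Position 11 falls in subsequence A as its term 6, giving 51.
Position 12 falls in subsequence B as its term 6, giving 38.

51, 38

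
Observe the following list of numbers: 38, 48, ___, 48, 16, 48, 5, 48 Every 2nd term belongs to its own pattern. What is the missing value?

27

Taking every 2nd term gives 2 separate tracks.
Stream A = 38, ?, 16, 5: linear: a_n = 49 − 11·n.
Stream B = 48, 48, 48, 48: constant 48.
Filling stream A at index 2 by its rule yields 27.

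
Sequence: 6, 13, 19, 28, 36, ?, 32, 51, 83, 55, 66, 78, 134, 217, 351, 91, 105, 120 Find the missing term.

Positions follow the repeating pattern AAABBB; grouping by letter gives 2 tracks.
Track A: 6, 13, 19, 32, 51, 83, 134, 217, 351 — Fibonacci-style (each term is the sum of the two before it).
Track B: 28, 36, ?, 55, 66, 78, 91, 105, 120 — triangular numbers n(n+1)/2 for n = 7, 8, ….
So the missing entry in track B is 45.

45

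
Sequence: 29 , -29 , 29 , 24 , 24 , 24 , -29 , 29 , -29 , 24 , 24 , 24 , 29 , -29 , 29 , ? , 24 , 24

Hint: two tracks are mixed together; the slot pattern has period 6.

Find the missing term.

Reading positions in blocks of 6 reveals the pattern AAABBB — 2 tracks woven together.
Subsequence A = 29, -29, 29, -29, 29, -29, 29, -29, 29: the oscillation 29·(−1)^(n+1).
Subsequence B = 24, 24, 24, 24, 24, 24, ?, 24, 24: constant 24.
So the missing entry in subsequence B is 24.

24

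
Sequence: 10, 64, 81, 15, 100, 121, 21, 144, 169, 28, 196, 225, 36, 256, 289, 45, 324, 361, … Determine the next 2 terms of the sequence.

The slot pattern repeats as ABB (period 3), so there are 2 interleaved tracks.
Track A: 10, 15, 21, 28, 36, 45 — triangular numbers n(n+1)/2 for n = 4, 5, ….
Track B: 64, 81, 100, 121, 144, 169, 196, 225, 256, 289, 324, 361 — the squares 8², 9², 10², ….
Term 19 comes from track A (its 7th entry): 55.
The 20th slot belongs to track B; its 13th term is 400.

55, 400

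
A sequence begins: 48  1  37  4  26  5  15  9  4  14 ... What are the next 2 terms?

-7, 23

Positions 1, 3, 5, … form one subsequence and positions 2, 4, 6, … form another.
Subsequence A: 48, 37, 26, 15, 4. Arithmetic, step −11.
Subsequence B: 1, 4, 5, 9, 14. Fibonacci-style (each term is the sum of the two before it).
The 11th slot belongs to subsequence A; its 6th term is -7.
Position 12 → subsequence B, term 6 = 23.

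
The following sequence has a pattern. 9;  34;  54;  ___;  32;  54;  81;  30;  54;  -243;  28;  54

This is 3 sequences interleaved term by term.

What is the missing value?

The terms cycle through 3 interleaved subsequences.
Track A: 9, ?, 81, -243 — a geometric progression (common ratio -3).
Track B: 34, 32, 30, 28 — linear: a_n = 36 − 2·n.
Track C: 54, 54, 54, 54 — constant 54.
So the missing entry in track A is -27.

-27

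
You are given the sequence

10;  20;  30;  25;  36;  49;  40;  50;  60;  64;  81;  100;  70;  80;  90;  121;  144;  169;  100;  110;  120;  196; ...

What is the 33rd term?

Reading positions in blocks of 6 reveals the pattern AAABBB — 2 tracks woven together.
Stream A is 10, 20, 30, 40, 50, 60, 70, 80, 90, 100, 110, 120, which is arithmetic with common difference +10.
Stream B is 25, 36, 49, 64, 81, 100, 121, 144, 169, 196, which is consecutive squares n² from n = 5.
Term 33 comes from stream A (its 18th entry): 180.

180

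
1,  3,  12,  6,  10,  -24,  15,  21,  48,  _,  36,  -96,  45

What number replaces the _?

28

Reading positions in blocks of 3 reveals the pattern AAB — 2 tracks woven together.
Stream A = 1, 3, 6, 10, 15, 21, ?, 36, 45: triangular numbers starting at T_1.
Stream B = 12, -24, 48, -96: geometric, ×-2 each step.
The gap is stream A's term 7; the rule gives 28.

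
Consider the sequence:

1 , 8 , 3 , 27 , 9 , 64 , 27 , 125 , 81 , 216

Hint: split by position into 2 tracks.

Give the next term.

243

Split by position mod 2 into 2 tracks.
Track A is 1, 3, 9, 27, 81, which is powers of 3.
Track B is 8, 27, 64, 125, 216, which is perfect cubes starting at 2³.
The 11th slot belongs to track A; its 6th term is 243.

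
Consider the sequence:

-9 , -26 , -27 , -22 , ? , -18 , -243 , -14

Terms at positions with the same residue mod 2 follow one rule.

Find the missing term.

Taking every 2nd term gives 2 separate tracks.
Track A = -9, -27, ?, -243: a geometric progression (common ratio 3).
Track B = -26, -22, -18, -14: arithmetic with common difference +4.
Filling track A at index 3 by its rule yields -81.

-81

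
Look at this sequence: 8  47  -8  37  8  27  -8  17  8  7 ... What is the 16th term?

Odd-indexed and even-indexed terms follow separate rules.
Track A: 8, -8, 8, -8, 8 (alternating ±8).
Track B: 47, 37, 27, 17, 7 (arithmetic with common difference −10).
Term 16 comes from track B (its 8th entry): -23.

-23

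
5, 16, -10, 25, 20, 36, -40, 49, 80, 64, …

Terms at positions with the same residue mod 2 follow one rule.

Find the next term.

Taking every 2nd term gives 2 separate tracks.
Track A is 5, -10, 20, -40, 80, which is multiplying by -2 each time.
Track B is 16, 25, 36, 49, 64, which is perfect squares starting at 4².
The 11th slot belongs to track A; its 6th term is -160.

-160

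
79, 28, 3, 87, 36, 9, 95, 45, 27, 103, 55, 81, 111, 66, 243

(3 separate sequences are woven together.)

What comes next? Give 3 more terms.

Taking every 3rd term gives 3 separate tracks.
Track A = 79, 87, 95, 103, 111: adding 8 each time.
Track B = 28, 36, 45, 55, 66: triangular numbers n(n+1)/2 for n = 7, 8, ….
Track C = 3, 9, 27, 81, 243: powers 3^1, 3^2, 3^3, ….
Position 16 falls in track A as its term 6, giving 119.
Term 17 comes from track B (its 6th entry): 78.
Position 18 → track C, term 6 = 729.

119, 78, 729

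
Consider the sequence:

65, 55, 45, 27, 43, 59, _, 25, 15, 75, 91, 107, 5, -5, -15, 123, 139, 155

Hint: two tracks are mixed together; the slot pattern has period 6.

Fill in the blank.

35

Positions follow the repeating pattern AAABBB; grouping by letter gives 2 tracks.
Track A is 65, 55, 45, ?, 25, 15, 5, -5, -15, which is arithmetic, step −10.
Track B is 27, 43, 59, 75, 91, 107, 123, 139, 155, which is adding 16 each time.
Filling track A at index 4 by its rule yields 35.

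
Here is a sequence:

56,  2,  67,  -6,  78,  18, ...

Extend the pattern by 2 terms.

Positions 1, 3, 5, … form one subsequence and positions 2, 4, 6, … form another.
Subsequence A: 56, 67, 78 (linear: a_n = 45 + 11·n).
Subsequence B: 2, -6, 18 (multiplying by -3 each time).
Term 7 comes from subsequence A (its 4th entry): 89.
Term 8 comes from subsequence B (its 4th entry): -54.

89, -54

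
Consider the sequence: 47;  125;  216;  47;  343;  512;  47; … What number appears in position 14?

2197

The slot pattern repeats as ABB (period 3), so there are 2 interleaved tracks.
Track A is 47, 47, 47, which is always 47.
Track B is 125, 216, 343, 512, which is perfect cubes starting at 5³.
Term 14 comes from track B (its 9th entry): 2197.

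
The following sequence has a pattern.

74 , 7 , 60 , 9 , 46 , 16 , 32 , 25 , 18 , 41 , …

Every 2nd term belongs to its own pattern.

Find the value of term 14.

107

Positions 1, 3, 5, … form one subsequence and positions 2, 4, 6, … form another.
Stream A: 74, 60, 46, 32, 18. Subtracting 14 each time.
Stream B: 7, 9, 16, 25, 41. A Fibonacci-like recurrence a_n = a_{n-1} + a_{n-2}.
The 14th slot belongs to stream B; its 7th term is 107.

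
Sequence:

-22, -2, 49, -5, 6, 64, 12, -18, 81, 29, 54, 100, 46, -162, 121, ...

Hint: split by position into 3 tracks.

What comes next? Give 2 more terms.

63, 486

Taking every 3rd term gives 3 separate tracks.
Track A: -22, -5, 12, 29, 46 (linear: a_n = -39 + 17·n).
Track B: -2, 6, -18, 54, -162 (multiplying by -3 each time).
Track C: 49, 64, 81, 100, 121 (perfect squares starting at 7²).
Position 16 → track A, term 6 = 63.
Position 17 → track B, term 6 = 486.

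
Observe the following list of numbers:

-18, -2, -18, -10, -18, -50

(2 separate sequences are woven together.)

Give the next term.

The terms cycle through 2 interleaved subsequences.
Subsequence A = -18, -18, -18: the constant sequence -18.
Subsequence B = -2, -10, -50: geometric, ×5 each step.
Position 7 → subsequence A, term 4 = -18.

-18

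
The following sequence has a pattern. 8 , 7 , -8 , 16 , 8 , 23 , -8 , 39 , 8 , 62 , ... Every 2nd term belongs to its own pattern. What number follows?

Positions 1, 3, 5, … form one subsequence and positions 2, 4, 6, … form another.
Stream A: 8, -8, 8, -8, 8 (alternating ±8).
Stream B: 7, 16, 23, 39, 62 (a Fibonacci-like recurrence a_n = a_{n-1} + a_{n-2}).
The 11th slot belongs to stream A; its 6th term is -8.

-8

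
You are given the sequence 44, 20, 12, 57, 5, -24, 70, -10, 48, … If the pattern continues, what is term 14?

Read the sequence 3 terms at a time; column i is its own pattern.
Track A: 44, 57, 70 — arithmetic with common difference +13.
Track B: 20, 5, -10 — subtracting 15 each time.
Track C: 12, -24, 48 — geometric with ratio -2.
Position 14 falls in track B as its term 5, giving -40.

-40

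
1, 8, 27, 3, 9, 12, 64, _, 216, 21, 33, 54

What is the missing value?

The slot pattern repeats as AAABBB (period 6), so there are 2 interleaved tracks.
Track A = 1, 8, 27, 64, ?, 216: consecutive cubes n³ from n = 1.
Track B = 3, 9, 12, 21, 33, 54: each term equals the sum of the previous two.
The gap is track A's term 5; the rule gives 125.

125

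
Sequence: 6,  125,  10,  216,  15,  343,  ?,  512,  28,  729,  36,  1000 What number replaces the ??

Positions 1, 3, 5, … form one subsequence and positions 2, 4, 6, … form another.
Stream A = 6, 10, 15, ?, 28, 36: triangular numbers n(n+1)/2 for n = 3, 4, ….
Stream B = 125, 216, 343, 512, 729, 1000: the cubes 5³, 6³, 7³, ….
The gap is stream A's term 4; the rule gives 21.

21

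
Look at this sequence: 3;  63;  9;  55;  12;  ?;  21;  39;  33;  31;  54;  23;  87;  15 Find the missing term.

47

Split by position mod 2 into 2 tracks.
Stream A: 3, 9, 12, 21, 33, 54, 87 (a Fibonacci-like recurrence a_n = a_{n-1} + a_{n-2}).
Stream B: 63, 55, ?, 39, 31, 23, 15 (arithmetic with common difference −8).
So the missing entry in stream B is 47.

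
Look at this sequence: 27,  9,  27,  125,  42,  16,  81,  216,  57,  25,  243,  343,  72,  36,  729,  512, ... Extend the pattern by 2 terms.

The terms cycle through 4 interleaved subsequences.
Stream A: 27, 42, 57, 72. Linear: a_n = 12 + 15·n.
Stream B: 9, 16, 25, 36. Consecutive squares n² from n = 3.
Stream C: 27, 81, 243, 729. Powers 3^3, 3^4, 3^5, ….
Stream D: 125, 216, 343, 512. The cubes 5³, 6³, 7³, ….
The 17th slot belongs to stream A; its 5th term is 87.
The 18th slot belongs to stream B; its 5th term is 49.

87, 49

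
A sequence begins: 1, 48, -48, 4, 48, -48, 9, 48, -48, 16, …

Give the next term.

The slot pattern repeats as ABB (period 3), so there are 2 interleaved tracks.
Track A: 1, 4, 9, 16. Perfect squares starting at 1².
Track B: 48, -48, 48, -48, 48, -48. The oscillation 48·(−1)^(n+1).
Term 11 comes from track B (its 7th entry): 48.

48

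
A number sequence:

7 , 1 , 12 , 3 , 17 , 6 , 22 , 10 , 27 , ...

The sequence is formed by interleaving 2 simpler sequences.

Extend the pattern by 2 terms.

The terms cycle through 2 interleaved subsequences.
Subsequence A = 7, 12, 17, 22, 27: arithmetic, step +5.
Subsequence B = 1, 3, 6, 10: triangular numbers n(n+1)/2 for n = 1, 2, ….
The 10th slot belongs to subsequence B; its 5th term is 15.
The 11th slot belongs to subsequence A; its 6th term is 32.

15, 32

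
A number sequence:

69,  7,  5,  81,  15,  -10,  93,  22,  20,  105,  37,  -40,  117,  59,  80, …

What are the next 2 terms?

Taking every 3rd term gives 3 separate tracks.
Stream A is 69, 81, 93, 105, 117, which is arithmetic with common difference +12.
Stream B is 7, 15, 22, 37, 59, which is Fibonacci-style (each term is the sum of the two before it).
Stream C is 5, -10, 20, -40, 80, which is geometric with ratio -2.
Position 16 falls in stream A as its term 6, giving 129.
Position 17 falls in stream B as its term 6, giving 96.

129, 96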